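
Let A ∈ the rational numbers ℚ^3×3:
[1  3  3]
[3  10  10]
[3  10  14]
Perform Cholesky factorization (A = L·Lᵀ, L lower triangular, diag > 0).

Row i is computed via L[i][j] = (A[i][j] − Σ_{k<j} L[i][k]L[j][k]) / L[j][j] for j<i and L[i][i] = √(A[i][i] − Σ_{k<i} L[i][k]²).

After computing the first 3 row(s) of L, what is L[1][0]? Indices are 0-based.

L[1][0] = 3

Step 1: L[0][0] = √(1) = 1.
  L[1][0] = (3) / L[0][0] = 3.
Step 2: L[1][1] = √(1) = 1.
  L[2][0] = (3) / L[0][0] = 3.
  L[2][1] = (1) / L[1][1] = 1.
Step 3: L[2][2] = √(4) = 2.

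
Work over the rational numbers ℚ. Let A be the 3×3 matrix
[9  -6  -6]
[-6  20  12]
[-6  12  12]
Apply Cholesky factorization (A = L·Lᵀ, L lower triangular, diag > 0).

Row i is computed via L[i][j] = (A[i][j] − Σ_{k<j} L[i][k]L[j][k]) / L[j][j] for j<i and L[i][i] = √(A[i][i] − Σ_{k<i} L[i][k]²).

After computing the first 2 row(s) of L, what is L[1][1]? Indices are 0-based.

L[1][1] = 4

Step 1: L[0][0] = √(9) = 3.
  L[1][0] = (-6) / L[0][0] = -2.
Step 2: L[1][1] = √(16) = 4.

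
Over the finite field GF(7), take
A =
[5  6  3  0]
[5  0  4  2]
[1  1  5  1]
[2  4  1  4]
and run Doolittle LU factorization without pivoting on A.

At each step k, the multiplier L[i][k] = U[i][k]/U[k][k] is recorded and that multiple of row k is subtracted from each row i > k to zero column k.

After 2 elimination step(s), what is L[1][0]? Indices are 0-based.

L[1][0] = 1

[col 0] pivot 5
  R1 -= 1*R0 → (0, 1, 1, 2)  (L[1][0] := 1)
  R2 -= 3*R0 → (0, 4, 3, 1)  (L[2][0] := 3)
  R3 -= 6*R0 → (0, 3, 4, 4)  (L[3][0] := 6)
[col 1] pivot 1
  R2 -= 4*R1 → (0, 0, 6, 0)  (L[2][1] := 4)
  R3 -= 3*R1 → (0, 0, 1, 5)  (L[3][1] := 3)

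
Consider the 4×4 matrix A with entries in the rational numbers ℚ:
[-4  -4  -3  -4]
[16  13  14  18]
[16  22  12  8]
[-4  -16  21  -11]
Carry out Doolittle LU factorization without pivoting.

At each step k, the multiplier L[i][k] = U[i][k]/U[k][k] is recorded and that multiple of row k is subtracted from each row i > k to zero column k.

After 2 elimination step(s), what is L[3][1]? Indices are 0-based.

L[3][1] = 4

k=0: U[0][0]=-4
  eliminate (1,0): mult=-4, new row 1: (0, -3, 2, 2); set L[1][0]=-4
  eliminate (2,0): mult=-4, new row 2: (0, 6, 0, -8); set L[2][0]=-4
  eliminate (3,0): mult=1, new row 3: (0, -12, 24, -7); set L[3][0]=1
k=1: U[1][1]=-3
  eliminate (2,1): mult=-2, new row 2: (0, 0, 4, -4); set L[2][1]=-2
  eliminate (3,1): mult=4, new row 3: (0, 0, 16, -15); set L[3][1]=4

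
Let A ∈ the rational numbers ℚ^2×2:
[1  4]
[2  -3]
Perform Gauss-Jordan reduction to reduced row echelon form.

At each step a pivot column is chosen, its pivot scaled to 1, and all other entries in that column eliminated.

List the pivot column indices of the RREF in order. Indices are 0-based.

[1] R0 /= 1  ⇒  (1, 4)
     R1 -= 2·R0  ⇒  (0, -11)
[2] R1 /= -11  ⇒  (0, 1)
     R0 -= 4·R1  ⇒  (1, 0)

pivot columns: 0, 1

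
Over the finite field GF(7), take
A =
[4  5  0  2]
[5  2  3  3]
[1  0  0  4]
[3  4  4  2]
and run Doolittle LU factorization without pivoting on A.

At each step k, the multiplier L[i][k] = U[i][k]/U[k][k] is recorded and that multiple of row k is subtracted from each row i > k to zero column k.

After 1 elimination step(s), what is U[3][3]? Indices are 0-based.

[col 0] pivot 4
  R1 -= 3*R0 → (0, 1, 3, 4)  (L[1][0] := 3)
  R2 -= 2*R0 → (0, 4, 0, 0)  (L[2][0] := 2)
  R3 -= 6*R0 → (0, 2, 4, 4)  (L[3][0] := 6)

U[3][3] = 4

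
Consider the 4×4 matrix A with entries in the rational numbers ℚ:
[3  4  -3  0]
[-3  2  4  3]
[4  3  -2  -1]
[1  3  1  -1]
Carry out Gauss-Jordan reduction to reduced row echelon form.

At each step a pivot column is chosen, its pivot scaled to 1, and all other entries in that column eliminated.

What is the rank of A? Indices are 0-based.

pivot(0,0)=3: scale R0 → (1, 4/3, -1, 0)
  clear (1,0): R1 −= (-3)R0 → (0, 6, 1, 3)
  clear (2,0): R2 −= (4)R0 → (0, -7/3, 2, -1)
  clear (3,0): R3 −= (1)R0 → (0, 5/3, 2, -1)
pivot(1,1)=6: scale R1 → (0, 1, 1/6, 1/2)
  clear (0,1): R0 −= (4/3)R1 → (1, 0, -11/9, -2/3)
  clear (2,1): R2 −= (-7/3)R1 → (0, 0, 43/18, 1/6)
  clear (3,1): R3 −= (5/3)R1 → (0, 0, 31/18, -11/6)
pivot(2,2)=43/18: scale R2 → (0, 0, 1, 3/43)
  clear (0,2): R0 −= (-11/9)R2 → (1, 0, 0, -25/43)
  clear (1,2): R1 −= (1/6)R2 → (0, 1, 0, 21/43)
  clear (3,2): R3 −= (31/18)R2 → (0, 0, 0, -84/43)
pivot(3,3)=-84/43: scale R3 → (0, 0, 0, 1)
  clear (0,3): R0 −= (-25/43)R3 → (1, 0, 0, 0)
  clear (1,3): R1 −= (21/43)R3 → (0, 1, 0, 0)
  clear (2,3): R2 −= (3/43)R3 → (0, 0, 1, 0)

rank = 4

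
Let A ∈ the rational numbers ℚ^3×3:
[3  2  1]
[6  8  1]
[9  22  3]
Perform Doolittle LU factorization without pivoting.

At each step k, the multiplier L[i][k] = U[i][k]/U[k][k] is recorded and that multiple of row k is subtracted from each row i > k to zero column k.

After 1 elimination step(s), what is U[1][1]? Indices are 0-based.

[col 0] pivot 3
  R1 -= 2*R0 → (0, 4, -1)  (L[1][0] := 2)
  R2 -= 3*R0 → (0, 16, 0)  (L[2][0] := 3)

U[1][1] = 4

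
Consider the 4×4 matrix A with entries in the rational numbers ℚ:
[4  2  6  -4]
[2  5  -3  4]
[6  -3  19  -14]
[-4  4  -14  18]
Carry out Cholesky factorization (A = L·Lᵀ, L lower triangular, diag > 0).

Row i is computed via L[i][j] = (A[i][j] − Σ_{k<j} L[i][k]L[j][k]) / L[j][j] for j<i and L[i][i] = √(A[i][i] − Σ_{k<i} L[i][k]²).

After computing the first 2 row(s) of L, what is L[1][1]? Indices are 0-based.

Step 1: L[0][0] = √(4) = 2.
  L[1][0] = (2) / L[0][0] = 1.
Step 2: L[1][1] = √(4) = 2.

L[1][1] = 2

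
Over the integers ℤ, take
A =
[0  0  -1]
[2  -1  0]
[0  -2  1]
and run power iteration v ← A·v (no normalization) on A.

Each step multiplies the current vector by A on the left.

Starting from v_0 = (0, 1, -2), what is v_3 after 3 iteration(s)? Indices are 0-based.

v_3 = (2, 3, -12)

v_0 = (0, 1, -2).
v_1 = A·v_0 = (2, -1, -4).
v_2 = A·v_1 = (4, 5, -2).
v_3 = A·v_2 = (2, 3, -12).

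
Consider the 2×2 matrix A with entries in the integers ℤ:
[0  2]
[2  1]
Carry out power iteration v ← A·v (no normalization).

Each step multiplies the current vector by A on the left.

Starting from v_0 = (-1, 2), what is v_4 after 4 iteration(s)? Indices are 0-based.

v_0 = (-1, 2).
v_1 = A·v_0 = (4, 0).
v_2 = A·v_1 = (0, 8).
v_3 = A·v_2 = (16, 8).
v_4 = A·v_3 = (16, 40).

v_4 = (16, 40)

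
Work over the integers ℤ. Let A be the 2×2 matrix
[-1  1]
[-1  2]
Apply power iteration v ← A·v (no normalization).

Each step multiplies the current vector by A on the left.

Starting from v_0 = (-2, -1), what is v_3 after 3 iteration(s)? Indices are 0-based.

v_3 = (0, -1)

v_0 = (-2, -1).
v_1 = A·v_0 = (1, 0).
v_2 = A·v_1 = (-1, -1).
v_3 = A·v_2 = (0, -1).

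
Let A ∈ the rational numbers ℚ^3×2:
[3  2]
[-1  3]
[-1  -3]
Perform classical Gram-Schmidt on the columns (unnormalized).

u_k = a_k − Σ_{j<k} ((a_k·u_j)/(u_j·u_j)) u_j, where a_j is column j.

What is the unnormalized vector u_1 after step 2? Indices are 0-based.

u_1 = (4/11, 39/11, -27/11)

Step 1: u_0 = a_0 = (3, -1, -1).
Step 2: u_1 = a_1 − (6/11)·u_0 = (4/11, 39/11, -27/11).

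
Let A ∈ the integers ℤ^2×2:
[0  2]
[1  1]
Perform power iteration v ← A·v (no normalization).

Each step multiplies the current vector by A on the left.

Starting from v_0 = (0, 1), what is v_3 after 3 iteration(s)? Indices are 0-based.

v_3 = (6, 5)

v_0 = (0, 1).
v_1 = A·v_0 = (2, 1).
v_2 = A·v_1 = (2, 3).
v_3 = A·v_2 = (6, 5).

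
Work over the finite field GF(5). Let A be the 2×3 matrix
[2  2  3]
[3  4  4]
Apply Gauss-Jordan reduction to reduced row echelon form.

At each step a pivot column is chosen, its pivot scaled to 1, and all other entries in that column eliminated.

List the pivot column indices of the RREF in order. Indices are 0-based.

pivot columns: 0, 1

[1] R0 /= 2  ⇒  (1, 1, 4)
     R1 -= 3·R0  ⇒  (0, 1, 2)
[2] R1 /= 1  ⇒  (0, 1, 2)
     R0 -= 1·R1  ⇒  (1, 0, 2)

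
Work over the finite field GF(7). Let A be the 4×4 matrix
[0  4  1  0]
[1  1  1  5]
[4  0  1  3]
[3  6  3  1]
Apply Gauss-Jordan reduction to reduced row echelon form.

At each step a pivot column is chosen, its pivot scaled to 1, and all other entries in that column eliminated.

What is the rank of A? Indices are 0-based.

rank = 4

pivot(0,0): swap R0↔R1
pivot(0,0)=1: scale R0 → (1, 1, 1, 5)
  clear (2,0): R2 −= (4)R0 → (0, 3, 4, 4)
  clear (3,0): R3 −= (3)R0 → (0, 3, 0, 0)
pivot(1,1)=4: scale R1 → (0, 1, 2, 0)
  clear (0,1): R0 −= (1)R1 → (1, 0, 6, 5)
  clear (2,1): R2 −= (3)R1 → (0, 0, 5, 4)
  clear (3,1): R3 −= (3)R1 → (0, 0, 1, 0)
pivot(2,2)=5: scale R2 → (0, 0, 1, 5)
  clear (0,2): R0 −= (6)R2 → (1, 0, 0, 3)
  clear (1,2): R1 −= (2)R2 → (0, 1, 0, 4)
  clear (3,2): R3 −= (1)R2 → (0, 0, 0, 2)
pivot(3,3)=2: scale R3 → (0, 0, 0, 1)
  clear (0,3): R0 −= (3)R3 → (1, 0, 0, 0)
  clear (1,3): R1 −= (4)R3 → (0, 1, 0, 0)
  clear (2,3): R2 −= (5)R3 → (0, 0, 1, 0)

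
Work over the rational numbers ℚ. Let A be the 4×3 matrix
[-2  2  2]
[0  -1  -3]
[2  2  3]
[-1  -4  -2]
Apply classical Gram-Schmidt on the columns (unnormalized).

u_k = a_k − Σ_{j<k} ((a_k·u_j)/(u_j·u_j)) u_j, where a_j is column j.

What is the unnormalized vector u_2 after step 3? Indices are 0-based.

u_2 = (104/209, -454/209, 249/209, 290/209)

Step 1: u_0 = a_0 = (-2, 0, 2, -1).
Step 2: u_1 = a_1 − (4/9)·u_0 = (26/9, -1, 10/9, -32/9).
Step 3: u_2 = a_2 − (4/9)·u_0 − (173/209)·u_1 = (104/209, -454/209, 249/209, 290/209).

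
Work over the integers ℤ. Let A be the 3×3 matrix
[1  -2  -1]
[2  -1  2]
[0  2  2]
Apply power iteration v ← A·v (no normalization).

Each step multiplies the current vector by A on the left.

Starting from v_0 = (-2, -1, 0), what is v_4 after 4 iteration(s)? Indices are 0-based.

v_0 = (-2, -1, 0).
v_1 = A·v_0 = (0, -3, -2).
v_2 = A·v_1 = (8, -1, -10).
v_3 = A·v_2 = (20, -3, -22).
v_4 = A·v_3 = (48, -1, -50).

v_4 = (48, -1, -50)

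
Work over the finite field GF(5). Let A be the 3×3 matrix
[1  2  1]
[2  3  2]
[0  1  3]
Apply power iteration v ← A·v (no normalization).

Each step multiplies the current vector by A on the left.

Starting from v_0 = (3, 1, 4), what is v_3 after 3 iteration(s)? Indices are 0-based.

v_0 = (3, 1, 4).
v_1 = A·v_0 = (4, 2, 3).
v_2 = A·v_1 = (1, 0, 1).
v_3 = A·v_2 = (2, 4, 3).

v_3 = (2, 4, 3)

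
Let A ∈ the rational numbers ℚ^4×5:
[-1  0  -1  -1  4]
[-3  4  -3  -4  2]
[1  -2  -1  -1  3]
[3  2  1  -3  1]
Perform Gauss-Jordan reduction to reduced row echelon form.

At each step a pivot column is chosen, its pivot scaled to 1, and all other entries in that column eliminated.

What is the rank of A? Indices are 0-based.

rank = 4

pivot(0,0)=-1: scale R0 → (1, 0, 1, 1, -4)
  clear (1,0): R1 −= (-3)R0 → (0, 4, 0, -1, -10)
  clear (2,0): R2 −= (1)R0 → (0, -2, -2, -2, 7)
  clear (3,0): R3 −= (3)R0 → (0, 2, -2, -6, 13)
pivot(1,1)=4: scale R1 → (0, 1, 0, -1/4, -5/2)
  clear (2,1): R2 −= (-2)R1 → (0, 0, -2, -5/2, 2)
  clear (3,1): R3 −= (2)R1 → (0, 0, -2, -11/2, 18)
pivot(2,2)=-2: scale R2 → (0, 0, 1, 5/4, -1)
  clear (0,2): R0 −= (1)R2 → (1, 0, 0, -1/4, -3)
  clear (3,2): R3 −= (-2)R2 → (0, 0, 0, -3, 16)
pivot(3,3)=-3: scale R3 → (0, 0, 0, 1, -16/3)
  clear (0,3): R0 −= (-1/4)R3 → (1, 0, 0, 0, -13/3)
  clear (1,3): R1 −= (-1/4)R3 → (0, 1, 0, 0, -23/6)
  clear (2,3): R2 −= (5/4)R3 → (0, 0, 1, 0, 17/3)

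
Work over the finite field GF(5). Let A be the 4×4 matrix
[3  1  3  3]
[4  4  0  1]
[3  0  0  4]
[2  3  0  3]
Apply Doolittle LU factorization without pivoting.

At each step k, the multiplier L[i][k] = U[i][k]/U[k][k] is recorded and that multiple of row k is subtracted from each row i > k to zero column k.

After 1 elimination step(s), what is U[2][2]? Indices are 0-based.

[col 0] pivot 3
  R1 -= 3*R0 → (0, 1, 1, 2)  (L[1][0] := 3)
  R2 -= 1*R0 → (0, 4, 2, 1)  (L[2][0] := 1)
  R3 -= 4*R0 → (0, 4, 3, 1)  (L[3][0] := 4)

U[2][2] = 2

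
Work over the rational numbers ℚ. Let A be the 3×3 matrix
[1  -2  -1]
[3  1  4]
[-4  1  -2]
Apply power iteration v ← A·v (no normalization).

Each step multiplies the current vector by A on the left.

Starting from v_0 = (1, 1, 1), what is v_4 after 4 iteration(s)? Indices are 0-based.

v_4 = (-79, -34, 95)

v_0 = (1, 1, 1).
v_1 = A·v_0 = (-2, 8, -5).
v_2 = A·v_1 = (-13, -18, 26).
v_3 = A·v_2 = (-3, 47, -18).
v_4 = A·v_3 = (-79, -34, 95).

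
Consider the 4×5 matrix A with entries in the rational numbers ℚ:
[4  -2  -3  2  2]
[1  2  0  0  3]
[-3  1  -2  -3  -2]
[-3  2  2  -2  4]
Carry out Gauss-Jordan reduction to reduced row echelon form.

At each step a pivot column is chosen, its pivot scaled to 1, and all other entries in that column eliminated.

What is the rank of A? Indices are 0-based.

rank = 4

step 1: normalize row 0 (÷4) = (1, -1/2, -3/4, 1/2, 1/2)
  row 1: subtract 1×row0 = (0, 5/2, 3/4, -1/2, 5/2)
  row 2: subtract -3×row0 = (0, -1/2, -17/4, -3/2, -1/2)
  row 3: subtract -3×row0 = (0, 1/2, -1/4, -1/2, 11/2)
step 2: normalize row 1 (÷5/2) = (0, 1, 3/10, -1/5, 1)
  row 0: subtract -1/2×row1 = (1, 0, -3/5, 2/5, 1)
  row 2: subtract -1/2×row1 = (0, 0, -41/10, -8/5, 0)
  row 3: subtract 1/2×row1 = (0, 0, -2/5, -2/5, 5)
step 3: normalize row 2 (÷-41/10) = (0, 0, 1, 16/41, 0)
  row 0: subtract -3/5×row2 = (1, 0, 0, 26/41, 1)
  row 1: subtract 3/10×row2 = (0, 1, 0, -13/41, 1)
  row 3: subtract -2/5×row2 = (0, 0, 0, -10/41, 5)
step 4: normalize row 3 (÷-10/41) = (0, 0, 0, 1, -41/2)
  row 0: subtract 26/41×row3 = (1, 0, 0, 0, 14)
  row 1: subtract -13/41×row3 = (0, 1, 0, 0, -11/2)
  row 2: subtract 16/41×row3 = (0, 0, 1, 0, 8)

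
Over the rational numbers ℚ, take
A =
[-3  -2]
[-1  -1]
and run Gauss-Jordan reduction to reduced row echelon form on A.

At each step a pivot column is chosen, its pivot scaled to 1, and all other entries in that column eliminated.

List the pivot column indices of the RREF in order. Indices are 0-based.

pivot columns: 0, 1

pivot(0,0)=-3: scale R0 → (1, 2/3)
  clear (1,0): R1 −= (-1)R0 → (0, -1/3)
pivot(1,1)=-1/3: scale R1 → (0, 1)
  clear (0,1): R0 −= (2/3)R1 → (1, 0)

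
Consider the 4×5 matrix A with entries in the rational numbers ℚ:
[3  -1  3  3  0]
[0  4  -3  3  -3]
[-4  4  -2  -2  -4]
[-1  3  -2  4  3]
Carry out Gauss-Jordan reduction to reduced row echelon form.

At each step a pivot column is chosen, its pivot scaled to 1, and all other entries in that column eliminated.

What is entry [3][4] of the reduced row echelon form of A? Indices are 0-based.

M[3][4] = 11/6

[1] R0 /= 3  ⇒  (1, -1/3, 1, 1, 0)
     R2 -= -4·R0  ⇒  (0, 8/3, 2, 2, -4)
     R3 -= -1·R0  ⇒  (0, 8/3, -1, 5, 3)
[2] R1 /= 4  ⇒  (0, 1, -3/4, 3/4, -3/4)
     R0 -= -1/3·R1  ⇒  (1, 0, 3/4, 5/4, -1/4)
     R2 -= 8/3·R1  ⇒  (0, 0, 4, 0, -2)
     R3 -= 8/3·R1  ⇒  (0, 0, 1, 3, 5)
[3] R2 /= 4  ⇒  (0, 0, 1, 0, -1/2)
     R0 -= 3/4·R2  ⇒  (1, 0, 0, 5/4, 1/8)
     R1 -= -3/4·R2  ⇒  (0, 1, 0, 3/4, -9/8)
     R3 -= 1·R2  ⇒  (0, 0, 0, 3, 11/2)
[4] R3 /= 3  ⇒  (0, 0, 0, 1, 11/6)
     R0 -= 5/4·R3  ⇒  (1, 0, 0, 0, -13/6)
     R1 -= 3/4·R3  ⇒  (0, 1, 0, 0, -5/2)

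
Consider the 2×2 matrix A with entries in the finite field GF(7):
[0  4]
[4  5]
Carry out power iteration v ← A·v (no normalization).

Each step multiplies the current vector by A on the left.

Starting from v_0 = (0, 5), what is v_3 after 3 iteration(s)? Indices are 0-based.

v_3 = (1, 4)

v_0 = (0, 5).
v_1 = A·v_0 = (6, 4).
v_2 = A·v_1 = (2, 2).
v_3 = A·v_2 = (1, 4).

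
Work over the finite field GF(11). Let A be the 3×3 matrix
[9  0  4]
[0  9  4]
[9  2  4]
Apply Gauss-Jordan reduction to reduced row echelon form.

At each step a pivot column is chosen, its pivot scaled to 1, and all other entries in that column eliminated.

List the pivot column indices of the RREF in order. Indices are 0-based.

[1] R0 /= 9  ⇒  (1, 0, 9)
     R2 -= 9·R0  ⇒  (0, 2, 0)
[2] R1 /= 9  ⇒  (0, 1, 9)
     R2 -= 2·R1  ⇒  (0, 0, 4)
[3] R2 /= 4  ⇒  (0, 0, 1)
     R0 -= 9·R2  ⇒  (1, 0, 0)
     R1 -= 9·R2  ⇒  (0, 1, 0)

pivot columns: 0, 1, 2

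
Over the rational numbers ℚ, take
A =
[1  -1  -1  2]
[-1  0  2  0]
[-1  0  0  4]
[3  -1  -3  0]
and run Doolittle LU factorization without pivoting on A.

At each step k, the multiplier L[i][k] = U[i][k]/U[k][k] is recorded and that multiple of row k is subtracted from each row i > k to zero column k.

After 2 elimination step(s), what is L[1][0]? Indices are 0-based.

[col 0] pivot 1
  R1 -= -1*R0 → (0, -1, 1, 2)  (L[1][0] := -1)
  R2 -= -1*R0 → (0, -1, -1, 6)  (L[2][0] := -1)
  R3 -= 3*R0 → (0, 2, 0, -6)  (L[3][0] := 3)
[col 1] pivot -1
  R2 -= 1*R1 → (0, 0, -2, 4)  (L[2][1] := 1)
  R3 -= -2*R1 → (0, 0, 2, -2)  (L[3][1] := -2)

L[1][0] = -1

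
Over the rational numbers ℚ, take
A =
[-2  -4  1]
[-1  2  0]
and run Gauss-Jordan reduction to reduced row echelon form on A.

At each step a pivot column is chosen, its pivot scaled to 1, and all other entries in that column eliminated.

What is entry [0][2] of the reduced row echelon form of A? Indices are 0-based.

step 1: normalize row 0 (÷-2) = (1, 2, -1/2)
  row 1: subtract -1×row0 = (0, 4, -1/2)
step 2: normalize row 1 (÷4) = (0, 1, -1/8)
  row 0: subtract 2×row1 = (1, 0, -1/4)

M[0][2] = -1/4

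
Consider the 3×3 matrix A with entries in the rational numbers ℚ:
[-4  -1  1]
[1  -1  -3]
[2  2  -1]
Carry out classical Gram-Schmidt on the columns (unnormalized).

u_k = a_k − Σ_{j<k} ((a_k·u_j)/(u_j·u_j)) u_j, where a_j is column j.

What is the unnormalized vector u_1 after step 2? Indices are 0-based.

Step 1: u_0 = a_0 = (-4, 1, 2).
Step 2: u_1 = a_1 − (1/3)·u_0 = (1/3, -4/3, 4/3).

u_1 = (1/3, -4/3, 4/3)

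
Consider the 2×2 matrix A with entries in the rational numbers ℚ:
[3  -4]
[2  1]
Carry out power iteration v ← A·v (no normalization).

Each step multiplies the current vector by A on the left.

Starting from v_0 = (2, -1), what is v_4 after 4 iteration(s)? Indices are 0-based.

v_0 = (2, -1).
v_1 = A·v_0 = (10, 3).
v_2 = A·v_1 = (18, 23).
v_3 = A·v_2 = (-38, 59).
v_4 = A·v_3 = (-350, -17).

v_4 = (-350, -17)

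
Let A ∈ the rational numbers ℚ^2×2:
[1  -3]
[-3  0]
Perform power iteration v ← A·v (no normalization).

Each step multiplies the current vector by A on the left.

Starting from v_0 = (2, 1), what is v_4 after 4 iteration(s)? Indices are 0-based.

v_0 = (2, 1).
v_1 = A·v_0 = (-1, -6).
v_2 = A·v_1 = (17, 3).
v_3 = A·v_2 = (8, -51).
v_4 = A·v_3 = (161, -24).

v_4 = (161, -24)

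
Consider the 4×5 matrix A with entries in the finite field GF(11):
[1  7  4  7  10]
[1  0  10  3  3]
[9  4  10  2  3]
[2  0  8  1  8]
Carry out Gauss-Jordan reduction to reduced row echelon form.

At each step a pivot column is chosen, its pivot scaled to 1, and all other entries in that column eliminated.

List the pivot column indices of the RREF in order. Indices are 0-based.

pivot columns: 0, 1, 2, 3

pivot(0,0)=1: scale R0 → (1, 7, 4, 7, 10)
  clear (1,0): R1 −= (1)R0 → (0, 4, 6, 7, 4)
  clear (2,0): R2 −= (9)R0 → (0, 7, 7, 5, 1)
  clear (3,0): R3 −= (2)R0 → (0, 8, 0, 9, 10)
pivot(1,1)=4: scale R1 → (0, 1, 7, 10, 1)
  clear (0,1): R0 −= (7)R1 → (1, 0, 10, 3, 3)
  clear (2,1): R2 −= (7)R1 → (0, 0, 2, 1, 5)
  clear (3,1): R3 −= (8)R1 → (0, 0, 10, 6, 2)
pivot(2,2)=2: scale R2 → (0, 0, 1, 6, 8)
  clear (0,2): R0 −= (10)R2 → (1, 0, 0, 9, 0)
  clear (1,2): R1 −= (7)R2 → (0, 1, 0, 1, 0)
  clear (3,2): R3 −= (10)R2 → (0, 0, 0, 1, 10)
pivot(3,3)=1: scale R3 → (0, 0, 0, 1, 10)
  clear (0,3): R0 −= (9)R3 → (1, 0, 0, 0, 9)
  clear (1,3): R1 −= (1)R3 → (0, 1, 0, 0, 1)
  clear (2,3): R2 −= (6)R3 → (0, 0, 1, 0, 3)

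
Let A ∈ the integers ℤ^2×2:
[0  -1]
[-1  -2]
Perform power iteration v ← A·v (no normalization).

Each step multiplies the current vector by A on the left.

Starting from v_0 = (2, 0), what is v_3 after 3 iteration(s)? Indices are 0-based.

v_0 = (2, 0).
v_1 = A·v_0 = (0, -2).
v_2 = A·v_1 = (2, 4).
v_3 = A·v_2 = (-4, -10).

v_3 = (-4, -10)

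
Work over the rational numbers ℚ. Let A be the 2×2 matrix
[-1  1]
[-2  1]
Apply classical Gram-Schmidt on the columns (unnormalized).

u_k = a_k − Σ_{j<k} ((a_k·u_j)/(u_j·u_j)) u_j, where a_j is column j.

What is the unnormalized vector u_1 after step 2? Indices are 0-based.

u_1 = (2/5, -1/5)

Step 1: u_0 = a_0 = (-1, -2).
Step 2: u_1 = a_1 − (-3/5)·u_0 = (2/5, -1/5).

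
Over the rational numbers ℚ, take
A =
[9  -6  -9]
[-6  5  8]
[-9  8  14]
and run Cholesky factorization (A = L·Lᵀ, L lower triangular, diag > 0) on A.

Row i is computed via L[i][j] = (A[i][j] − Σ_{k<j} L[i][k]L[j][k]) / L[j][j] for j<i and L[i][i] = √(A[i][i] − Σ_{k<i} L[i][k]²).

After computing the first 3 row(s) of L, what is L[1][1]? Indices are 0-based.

Step 1: L[0][0] = √(9) = 3.
  L[1][0] = (-6) / L[0][0] = -2.
Step 2: L[1][1] = √(1) = 1.
  L[2][0] = (-9) / L[0][0] = -3.
  L[2][1] = (2) / L[1][1] = 2.
Step 3: L[2][2] = √(1) = 1.

L[1][1] = 1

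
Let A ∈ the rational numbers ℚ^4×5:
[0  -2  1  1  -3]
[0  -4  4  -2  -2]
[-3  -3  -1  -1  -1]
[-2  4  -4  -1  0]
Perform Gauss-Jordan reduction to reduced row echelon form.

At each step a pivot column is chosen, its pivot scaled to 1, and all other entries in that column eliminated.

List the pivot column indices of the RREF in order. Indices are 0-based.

step 1: exchange rows 0,2
step 1: normalize row 0 (÷-3) = (1, 1, 1/3, 1/3, 1/3)
  row 3: subtract -2×row0 = (0, 6, -10/3, -1/3, 2/3)
step 2: normalize row 1 (÷-4) = (0, 1, -1, 1/2, 1/2)
  row 0: subtract 1×row1 = (1, 0, 4/3, -1/6, -1/6)
  row 2: subtract -2×row1 = (0, 0, -1, 2, -2)
  row 3: subtract 6×row1 = (0, 0, 8/3, -10/3, -7/3)
step 3: normalize row 2 (÷-1) = (0, 0, 1, -2, 2)
  row 0: subtract 4/3×row2 = (1, 0, 0, 5/2, -17/6)
  row 1: subtract -1×row2 = (0, 1, 0, -3/2, 5/2)
  row 3: subtract 8/3×row2 = (0, 0, 0, 2, -23/3)
step 4: normalize row 3 (÷2) = (0, 0, 0, 1, -23/6)
  row 0: subtract 5/2×row3 = (1, 0, 0, 0, 27/4)
  row 1: subtract -3/2×row3 = (0, 1, 0, 0, -13/4)
  row 2: subtract -2×row3 = (0, 0, 1, 0, -17/3)

pivot columns: 0, 1, 2, 3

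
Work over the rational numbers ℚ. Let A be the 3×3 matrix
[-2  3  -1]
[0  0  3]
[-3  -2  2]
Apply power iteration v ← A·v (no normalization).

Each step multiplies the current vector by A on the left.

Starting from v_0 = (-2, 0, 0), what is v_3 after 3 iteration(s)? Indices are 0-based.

v_3 = (82, 0, 6)

v_0 = (-2, 0, 0).
v_1 = A·v_0 = (4, 0, 6).
v_2 = A·v_1 = (-14, 18, 0).
v_3 = A·v_2 = (82, 0, 6).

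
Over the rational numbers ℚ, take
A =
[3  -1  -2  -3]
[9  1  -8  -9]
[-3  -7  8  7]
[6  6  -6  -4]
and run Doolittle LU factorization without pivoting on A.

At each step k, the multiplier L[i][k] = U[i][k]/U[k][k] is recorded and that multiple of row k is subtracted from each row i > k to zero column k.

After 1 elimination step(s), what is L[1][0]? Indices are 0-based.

k=0: U[0][0]=3
  eliminate (1,0): mult=3, new row 1: (0, 4, -2, 0); set L[1][0]=3
  eliminate (2,0): mult=-1, new row 2: (0, -8, 6, 4); set L[2][0]=-1
  eliminate (3,0): mult=2, new row 3: (0, 8, -2, 2); set L[3][0]=2

L[1][0] = 3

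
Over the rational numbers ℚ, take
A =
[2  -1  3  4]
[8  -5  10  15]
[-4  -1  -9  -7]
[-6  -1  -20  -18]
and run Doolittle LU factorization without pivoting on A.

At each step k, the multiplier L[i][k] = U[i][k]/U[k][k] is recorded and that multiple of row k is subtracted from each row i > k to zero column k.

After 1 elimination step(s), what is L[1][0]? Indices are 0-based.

k=0: U[0][0]=2
  eliminate (1,0): mult=4, new row 1: (0, -1, -2, -1); set L[1][0]=4
  eliminate (2,0): mult=-2, new row 2: (0, -3, -3, 1); set L[2][0]=-2
  eliminate (3,0): mult=-3, new row 3: (0, -4, -11, -6); set L[3][0]=-3

L[1][0] = 4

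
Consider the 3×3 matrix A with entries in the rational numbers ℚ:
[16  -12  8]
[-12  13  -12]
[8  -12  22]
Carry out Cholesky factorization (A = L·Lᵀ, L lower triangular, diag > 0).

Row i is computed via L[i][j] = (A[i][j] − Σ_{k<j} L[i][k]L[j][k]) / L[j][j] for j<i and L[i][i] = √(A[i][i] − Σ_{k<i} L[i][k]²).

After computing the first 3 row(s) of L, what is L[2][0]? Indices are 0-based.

L[2][0] = 2

Step 1: L[0][0] = √(16) = 4.
  L[1][0] = (-12) / L[0][0] = -3.
Step 2: L[1][1] = √(4) = 2.
  L[2][0] = (8) / L[0][0] = 2.
  L[2][1] = (-6) / L[1][1] = -3.
Step 3: L[2][2] = √(9) = 3.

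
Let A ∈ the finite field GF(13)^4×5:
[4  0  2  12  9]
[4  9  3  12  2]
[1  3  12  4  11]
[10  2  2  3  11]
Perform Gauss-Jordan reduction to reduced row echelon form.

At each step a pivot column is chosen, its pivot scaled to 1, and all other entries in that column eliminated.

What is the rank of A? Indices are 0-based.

rank = 4

pivot(0,0)=4: scale R0 → (1, 0, 7, 3, 12)
  clear (1,0): R1 −= (4)R0 → (0, 9, 1, 0, 6)
  clear (2,0): R2 −= (1)R0 → (0, 3, 5, 1, 12)
  clear (3,0): R3 −= (10)R0 → (0, 2, 10, 12, 8)
pivot(1,1)=9: scale R1 → (0, 1, 3, 0, 5)
  clear (2,1): R2 −= (3)R1 → (0, 0, 9, 1, 10)
  clear (3,1): R3 −= (2)R1 → (0, 0, 4, 12, 11)
pivot(2,2)=9: scale R2 → (0, 0, 1, 3, 4)
  clear (0,2): R0 −= (7)R2 → (1, 0, 0, 8, 10)
  clear (1,2): R1 −= (3)R2 → (0, 1, 0, 4, 6)
  clear (3,2): R3 −= (4)R2 → (0, 0, 0, 0, 8)
col 3: no nonzero at/below row 3; advance.
pivot(3,4)=8: scale R3 → (0, 0, 0, 0, 1)
  clear (0,4): R0 −= (10)R3 → (1, 0, 0, 8, 0)
  clear (1,4): R1 −= (6)R3 → (0, 1, 0, 4, 0)
  clear (2,4): R2 −= (4)R3 → (0, 0, 1, 3, 0)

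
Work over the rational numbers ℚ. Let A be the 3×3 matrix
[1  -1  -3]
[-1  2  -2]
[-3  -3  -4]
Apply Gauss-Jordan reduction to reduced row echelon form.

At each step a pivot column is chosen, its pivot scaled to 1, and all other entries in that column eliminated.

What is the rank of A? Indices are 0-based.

[1] R0 /= 1  ⇒  (1, -1, -3)
     R1 -= -1·R0  ⇒  (0, 1, -5)
     R2 -= -3·R0  ⇒  (0, -6, -13)
[2] R1 /= 1  ⇒  (0, 1, -5)
     R0 -= -1·R1  ⇒  (1, 0, -8)
     R2 -= -6·R1  ⇒  (0, 0, -43)
[3] R2 /= -43  ⇒  (0, 0, 1)
     R0 -= -8·R2  ⇒  (1, 0, 0)
     R1 -= -5·R2  ⇒  (0, 1, 0)

rank = 3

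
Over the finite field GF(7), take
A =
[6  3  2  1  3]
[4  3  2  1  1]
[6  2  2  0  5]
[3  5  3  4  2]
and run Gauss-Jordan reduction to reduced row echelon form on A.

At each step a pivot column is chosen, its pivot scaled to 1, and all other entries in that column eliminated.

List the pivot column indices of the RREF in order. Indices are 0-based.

pivot columns: 0, 1, 2, 3

step 1: normalize row 0 (÷6) = (1, 4, 5, 6, 4)
  row 1: subtract 4×row0 = (0, 1, 3, 5, 6)
  row 2: subtract 6×row0 = (0, 6, 0, 6, 2)
  row 3: subtract 3×row0 = (0, 0, 2, 0, 4)
step 2: normalize row 1 (÷1) = (0, 1, 3, 5, 6)
  row 0: subtract 4×row1 = (1, 0, 0, 0, 1)
  row 2: subtract 6×row1 = (0, 0, 3, 4, 1)
step 3: normalize row 2 (÷3) = (0, 0, 1, 6, 5)
  row 1: subtract 3×row2 = (0, 1, 0, 1, 5)
  row 3: subtract 2×row2 = (0, 0, 0, 2, 1)
step 4: normalize row 3 (÷2) = (0, 0, 0, 1, 4)
  row 1: subtract 1×row3 = (0, 1, 0, 0, 1)
  row 2: subtract 6×row3 = (0, 0, 1, 0, 2)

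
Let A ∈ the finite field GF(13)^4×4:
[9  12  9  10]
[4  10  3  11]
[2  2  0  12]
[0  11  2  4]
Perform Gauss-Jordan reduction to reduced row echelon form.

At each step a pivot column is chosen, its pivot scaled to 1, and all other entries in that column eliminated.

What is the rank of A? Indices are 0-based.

[1] R0 /= 9  ⇒  (1, 10, 1, 4)
     R1 -= 4·R0  ⇒  (0, 9, 12, 8)
     R2 -= 2·R0  ⇒  (0, 8, 11, 4)
[2] R1 /= 9  ⇒  (0, 1, 10, 11)
     R0 -= 10·R1  ⇒  (1, 0, 5, 11)
     R2 -= 8·R1  ⇒  (0, 0, 9, 7)
     R3 -= 11·R1  ⇒  (0, 0, 9, 0)
[3] R2 /= 9  ⇒  (0, 0, 1, 8)
     R0 -= 5·R2  ⇒  (1, 0, 0, 10)
     R1 -= 10·R2  ⇒  (0, 1, 0, 9)
     R3 -= 9·R2  ⇒  (0, 0, 0, 6)
[4] R3 /= 6  ⇒  (0, 0, 0, 1)
     R0 -= 10·R3  ⇒  (1, 0, 0, 0)
     R1 -= 9·R3  ⇒  (0, 1, 0, 0)
     R2 -= 8·R3  ⇒  (0, 0, 1, 0)

rank = 4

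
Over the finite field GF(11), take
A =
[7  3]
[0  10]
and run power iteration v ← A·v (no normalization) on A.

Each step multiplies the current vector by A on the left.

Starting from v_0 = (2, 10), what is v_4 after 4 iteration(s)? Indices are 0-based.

v_4 = (8, 10)

v_0 = (2, 10).
v_1 = A·v_0 = (0, 1).
v_2 = A·v_1 = (3, 10).
v_3 = A·v_2 = (7, 1).
v_4 = A·v_3 = (8, 10).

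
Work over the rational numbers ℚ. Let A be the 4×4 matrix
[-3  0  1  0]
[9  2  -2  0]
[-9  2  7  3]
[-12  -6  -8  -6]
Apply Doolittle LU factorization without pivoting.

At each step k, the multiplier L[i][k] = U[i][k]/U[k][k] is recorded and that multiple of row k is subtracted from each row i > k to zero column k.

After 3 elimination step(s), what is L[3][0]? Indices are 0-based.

L[3][0] = 4

Step 1: pivot at (0,0) is -3.
  row1 ← row1 − (-3)·row0  ⇒  L[1][0]=-3, U row1=(0, 2, 1, 0)
  row2 ← row2 − (3)·row0  ⇒  L[2][0]=3, U row2=(0, 2, 4, 3)
  row3 ← row3 − (4)·row0  ⇒  L[3][0]=4, U row3=(0, -6, -12, -6)
Step 2: pivot at (1,1) is 2.
  row2 ← row2 − (1)·row1  ⇒  L[2][1]=1, U row2=(0, 0, 3, 3)
  row3 ← row3 − (-3)·row1  ⇒  L[3][1]=-3, U row3=(0, 0, -9, -6)
Step 3: pivot at (2,2) is 3.
  row3 ← row3 − (-3)·row2  ⇒  L[3][2]=-3, U row3=(0, 0, 0, 3)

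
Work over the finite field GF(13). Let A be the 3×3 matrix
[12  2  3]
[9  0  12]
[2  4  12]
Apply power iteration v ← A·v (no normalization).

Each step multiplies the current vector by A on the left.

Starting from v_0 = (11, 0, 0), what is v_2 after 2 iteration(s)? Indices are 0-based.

v_2 = (2, 9, 1)

v_0 = (11, 0, 0).
v_1 = A·v_0 = (2, 8, 9).
v_2 = A·v_1 = (2, 9, 1).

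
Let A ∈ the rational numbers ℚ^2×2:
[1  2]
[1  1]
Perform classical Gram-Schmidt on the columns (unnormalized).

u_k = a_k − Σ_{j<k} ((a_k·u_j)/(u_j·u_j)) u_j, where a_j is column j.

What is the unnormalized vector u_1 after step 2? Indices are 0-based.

Step 1: u_0 = a_0 = (1, 1).
Step 2: u_1 = a_1 − (3/2)·u_0 = (1/2, -1/2).

u_1 = (1/2, -1/2)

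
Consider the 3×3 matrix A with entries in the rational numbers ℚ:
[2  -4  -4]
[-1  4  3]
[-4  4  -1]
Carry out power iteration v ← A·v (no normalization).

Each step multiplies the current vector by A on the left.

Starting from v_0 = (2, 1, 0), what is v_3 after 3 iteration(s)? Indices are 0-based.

v_3 = (-16, 12, -60)

v_0 = (2, 1, 0).
v_1 = A·v_0 = (0, 2, -4).
v_2 = A·v_1 = (8, -4, 12).
v_3 = A·v_2 = (-16, 12, -60).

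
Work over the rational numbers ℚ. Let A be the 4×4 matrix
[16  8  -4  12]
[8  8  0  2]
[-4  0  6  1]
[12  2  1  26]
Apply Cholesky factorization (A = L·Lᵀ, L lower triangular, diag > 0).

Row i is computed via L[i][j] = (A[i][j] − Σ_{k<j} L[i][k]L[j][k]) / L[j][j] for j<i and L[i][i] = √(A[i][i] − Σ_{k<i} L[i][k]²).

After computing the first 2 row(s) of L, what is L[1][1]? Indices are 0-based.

L[1][1] = 2

Step 1: L[0][0] = √(16) = 4.
  L[1][0] = (8) / L[0][0] = 2.
Step 2: L[1][1] = √(4) = 2.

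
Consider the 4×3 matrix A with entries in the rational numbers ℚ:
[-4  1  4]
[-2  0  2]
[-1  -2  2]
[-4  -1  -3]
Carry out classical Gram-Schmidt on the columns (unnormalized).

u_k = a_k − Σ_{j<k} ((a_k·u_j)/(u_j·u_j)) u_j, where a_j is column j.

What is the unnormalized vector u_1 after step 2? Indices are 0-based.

u_1 = (45/37, 4/37, -72/37, -29/37)

Step 1: u_0 = a_0 = (-4, -2, -1, -4).
Step 2: u_1 = a_1 − (2/37)·u_0 = (45/37, 4/37, -72/37, -29/37).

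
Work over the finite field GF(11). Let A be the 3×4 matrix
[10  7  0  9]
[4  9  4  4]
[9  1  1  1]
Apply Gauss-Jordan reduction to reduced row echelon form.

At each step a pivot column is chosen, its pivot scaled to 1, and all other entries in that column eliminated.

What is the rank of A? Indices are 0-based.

rank = 3

step 1: normalize row 0 (÷10) = (1, 4, 0, 2)
  row 1: subtract 4×row0 = (0, 4, 4, 7)
  row 2: subtract 9×row0 = (0, 9, 1, 5)
step 2: normalize row 1 (÷4) = (0, 1, 1, 10)
  row 0: subtract 4×row1 = (1, 0, 7, 6)
  row 2: subtract 9×row1 = (0, 0, 3, 3)
step 3: normalize row 2 (÷3) = (0, 0, 1, 1)
  row 0: subtract 7×row2 = (1, 0, 0, 10)
  row 1: subtract 1×row2 = (0, 1, 0, 9)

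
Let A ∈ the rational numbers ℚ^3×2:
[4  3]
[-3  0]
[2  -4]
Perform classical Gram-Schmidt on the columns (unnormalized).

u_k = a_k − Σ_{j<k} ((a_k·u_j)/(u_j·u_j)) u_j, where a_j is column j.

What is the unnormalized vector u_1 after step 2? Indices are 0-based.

Step 1: u_0 = a_0 = (4, -3, 2).
Step 2: u_1 = a_1 − (4/29)·u_0 = (71/29, 12/29, -124/29).

u_1 = (71/29, 12/29, -124/29)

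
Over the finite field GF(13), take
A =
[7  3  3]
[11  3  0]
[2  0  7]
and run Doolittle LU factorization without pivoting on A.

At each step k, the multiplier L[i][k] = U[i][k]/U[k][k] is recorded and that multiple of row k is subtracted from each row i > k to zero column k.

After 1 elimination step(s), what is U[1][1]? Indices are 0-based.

[col 0] pivot 7
  R1 -= 9*R0 → (0, 2, 12)  (L[1][0] := 9)
  R2 -= 4*R0 → (0, 1, 8)  (L[2][0] := 4)

U[1][1] = 2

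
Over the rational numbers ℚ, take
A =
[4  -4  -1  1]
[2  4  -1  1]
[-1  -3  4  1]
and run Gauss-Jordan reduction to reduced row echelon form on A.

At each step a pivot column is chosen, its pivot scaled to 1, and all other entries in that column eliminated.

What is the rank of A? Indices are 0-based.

[1] R0 /= 4  ⇒  (1, -1, -1/4, 1/4)
     R1 -= 2·R0  ⇒  (0, 6, -1/2, 1/2)
     R2 -= -1·R0  ⇒  (0, -4, 15/4, 5/4)
[2] R1 /= 6  ⇒  (0, 1, -1/12, 1/12)
     R0 -= -1·R1  ⇒  (1, 0, -1/3, 1/3)
     R2 -= -4·R1  ⇒  (0, 0, 41/12, 19/12)
[3] R2 /= 41/12  ⇒  (0, 0, 1, 19/41)
     R0 -= -1/3·R2  ⇒  (1, 0, 0, 20/41)
     R1 -= -1/12·R2  ⇒  (0, 1, 0, 5/41)

rank = 3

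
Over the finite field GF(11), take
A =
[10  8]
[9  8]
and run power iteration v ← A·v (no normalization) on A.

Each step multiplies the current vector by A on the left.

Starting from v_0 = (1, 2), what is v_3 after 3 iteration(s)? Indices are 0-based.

v_0 = (1, 2).
v_1 = A·v_0 = (4, 3).
v_2 = A·v_1 = (9, 5).
v_3 = A·v_2 = (9, 0).

v_3 = (9, 0)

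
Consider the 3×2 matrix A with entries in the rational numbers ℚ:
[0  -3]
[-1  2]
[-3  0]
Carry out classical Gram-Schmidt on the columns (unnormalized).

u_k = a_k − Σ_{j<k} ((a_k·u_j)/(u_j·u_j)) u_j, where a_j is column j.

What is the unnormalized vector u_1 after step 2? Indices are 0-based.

Step 1: u_0 = a_0 = (0, -1, -3).
Step 2: u_1 = a_1 − (-1/5)·u_0 = (-3, 9/5, -3/5).

u_1 = (-3, 9/5, -3/5)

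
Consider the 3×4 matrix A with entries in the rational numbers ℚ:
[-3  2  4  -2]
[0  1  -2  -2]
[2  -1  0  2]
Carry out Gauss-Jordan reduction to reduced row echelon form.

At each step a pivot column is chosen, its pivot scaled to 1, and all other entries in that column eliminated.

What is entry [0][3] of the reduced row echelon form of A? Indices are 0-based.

pivot(0,0)=-3: scale R0 → (1, -2/3, -4/3, 2/3)
  clear (2,0): R2 −= (2)R0 → (0, 1/3, 8/3, 2/3)
pivot(1,1)=1: scale R1 → (0, 1, -2, -2)
  clear (0,1): R0 −= (-2/3)R1 → (1, 0, -8/3, -2/3)
  clear (2,1): R2 −= (1/3)R1 → (0, 0, 10/3, 4/3)
pivot(2,2)=10/3: scale R2 → (0, 0, 1, 2/5)
  clear (0,2): R0 −= (-8/3)R2 → (1, 0, 0, 2/5)
  clear (1,2): R1 −= (-2)R2 → (0, 1, 0, -6/5)

M[0][3] = 2/5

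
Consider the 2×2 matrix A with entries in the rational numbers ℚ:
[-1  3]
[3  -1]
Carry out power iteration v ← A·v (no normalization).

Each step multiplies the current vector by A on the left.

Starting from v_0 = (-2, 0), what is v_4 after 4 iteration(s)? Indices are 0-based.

v_4 = (-272, 240)

v_0 = (-2, 0).
v_1 = A·v_0 = (2, -6).
v_2 = A·v_1 = (-20, 12).
v_3 = A·v_2 = (56, -72).
v_4 = A·v_3 = (-272, 240).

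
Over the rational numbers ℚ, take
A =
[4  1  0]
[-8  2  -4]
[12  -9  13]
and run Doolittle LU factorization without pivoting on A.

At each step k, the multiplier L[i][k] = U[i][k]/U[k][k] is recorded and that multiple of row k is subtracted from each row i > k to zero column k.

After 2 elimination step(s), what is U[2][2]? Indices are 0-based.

U[2][2] = 1

[col 0] pivot 4
  R1 -= -2*R0 → (0, 4, -4)  (L[1][0] := -2)
  R2 -= 3*R0 → (0, -12, 13)  (L[2][0] := 3)
[col 1] pivot 4
  R2 -= -3*R1 → (0, 0, 1)  (L[2][1] := -3)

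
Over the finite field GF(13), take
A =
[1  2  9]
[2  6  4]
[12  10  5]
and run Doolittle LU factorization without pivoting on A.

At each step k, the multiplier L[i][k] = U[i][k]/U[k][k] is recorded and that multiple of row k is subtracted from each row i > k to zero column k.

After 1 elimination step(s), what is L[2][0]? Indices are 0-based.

L[2][0] = 12

[col 0] pivot 1
  R1 -= 2*R0 → (0, 2, 12)  (L[1][0] := 2)
  R2 -= 12*R0 → (0, 12, 1)  (L[2][0] := 12)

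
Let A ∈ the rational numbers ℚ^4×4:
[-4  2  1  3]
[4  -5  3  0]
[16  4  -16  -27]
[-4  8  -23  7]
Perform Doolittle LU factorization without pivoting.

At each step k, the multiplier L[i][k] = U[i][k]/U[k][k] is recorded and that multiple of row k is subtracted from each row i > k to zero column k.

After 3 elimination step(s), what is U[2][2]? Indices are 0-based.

[col 0] pivot -4
  R1 -= -1*R0 → (0, -3, 4, 3)  (L[1][0] := -1)
  R2 -= -4*R0 → (0, 12, -12, -15)  (L[2][0] := -4)
  R3 -= 1*R0 → (0, 6, -24, 4)  (L[3][0] := 1)
[col 1] pivot -3
  R2 -= -4*R1 → (0, 0, 4, -3)  (L[2][1] := -4)
  R3 -= -2*R1 → (0, 0, -16, 10)  (L[3][1] := -2)
[col 2] pivot 4
  R3 -= -4*R2 → (0, 0, 0, -2)  (L[3][2] := -4)

U[2][2] = 4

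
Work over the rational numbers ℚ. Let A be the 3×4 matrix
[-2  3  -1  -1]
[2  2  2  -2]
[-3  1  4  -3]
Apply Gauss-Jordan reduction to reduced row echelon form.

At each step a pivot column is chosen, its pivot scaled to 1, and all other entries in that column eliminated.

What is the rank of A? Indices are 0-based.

step 1: normalize row 0 (÷-2) = (1, -3/2, 1/2, 1/2)
  row 1: subtract 2×row0 = (0, 5, 1, -3)
  row 2: subtract -3×row0 = (0, -7/2, 11/2, -3/2)
step 2: normalize row 1 (÷5) = (0, 1, 1/5, -3/5)
  row 0: subtract -3/2×row1 = (1, 0, 4/5, -2/5)
  row 2: subtract -7/2×row1 = (0, 0, 31/5, -18/5)
step 3: normalize row 2 (÷31/5) = (0, 0, 1, -18/31)
  row 0: subtract 4/5×row2 = (1, 0, 0, 2/31)
  row 1: subtract 1/5×row2 = (0, 1, 0, -15/31)

rank = 3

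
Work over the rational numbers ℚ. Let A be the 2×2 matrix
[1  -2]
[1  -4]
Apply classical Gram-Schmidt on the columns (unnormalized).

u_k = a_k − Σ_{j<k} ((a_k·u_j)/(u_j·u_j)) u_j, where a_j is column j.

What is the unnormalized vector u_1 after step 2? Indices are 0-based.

Step 1: u_0 = a_0 = (1, 1).
Step 2: u_1 = a_1 − (-3)·u_0 = (1, -1).

u_1 = (1, -1)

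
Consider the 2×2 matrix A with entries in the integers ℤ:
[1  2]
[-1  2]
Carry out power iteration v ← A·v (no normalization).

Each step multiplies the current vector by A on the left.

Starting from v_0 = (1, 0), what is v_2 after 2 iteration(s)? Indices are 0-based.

v_2 = (-1, -3)

v_0 = (1, 0).
v_1 = A·v_0 = (1, -1).
v_2 = A·v_1 = (-1, -3).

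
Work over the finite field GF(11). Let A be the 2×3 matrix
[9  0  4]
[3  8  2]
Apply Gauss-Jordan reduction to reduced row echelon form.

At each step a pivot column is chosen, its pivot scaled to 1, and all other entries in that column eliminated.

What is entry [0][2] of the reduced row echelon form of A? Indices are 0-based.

[1] R0 /= 9  ⇒  (1, 0, 9)
     R1 -= 3·R0  ⇒  (0, 8, 8)
[2] R1 /= 8  ⇒  (0, 1, 1)

M[0][2] = 9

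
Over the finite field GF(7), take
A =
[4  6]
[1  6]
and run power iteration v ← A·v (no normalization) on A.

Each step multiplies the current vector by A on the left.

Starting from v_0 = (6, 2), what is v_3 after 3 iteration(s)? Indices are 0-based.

v_3 = (3, 3)

v_0 = (6, 2).
v_1 = A·v_0 = (1, 4).
v_2 = A·v_1 = (0, 4).
v_3 = A·v_2 = (3, 3).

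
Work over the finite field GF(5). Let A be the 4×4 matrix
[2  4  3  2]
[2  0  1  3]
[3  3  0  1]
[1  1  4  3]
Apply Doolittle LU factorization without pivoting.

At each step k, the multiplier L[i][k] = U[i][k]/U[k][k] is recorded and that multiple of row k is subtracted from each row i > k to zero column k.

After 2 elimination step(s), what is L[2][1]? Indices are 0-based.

L[2][1] = 2

Step 1: pivot at (0,0) is 2.
  row1 ← row1 − (1)·row0  ⇒  L[1][0]=1, U row1=(0, 1, 3, 1)
  row2 ← row2 − (4)·row0  ⇒  L[2][0]=4, U row2=(0, 2, 3, 3)
  row3 ← row3 − (3)·row0  ⇒  L[3][0]=3, U row3=(0, 4, 0, 2)
Step 2: pivot at (1,1) is 1.
  row2 ← row2 − (2)·row1  ⇒  L[2][1]=2, U row2=(0, 0, 2, 1)
  row3 ← row3 − (4)·row1  ⇒  L[3][1]=4, U row3=(0, 0, 3, 3)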